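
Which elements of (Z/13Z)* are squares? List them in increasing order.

Square k = 1,…,6 (k and 13−k give the same square):
1²=1, 2²=4, 3²=9, 4²≡3, 5²≡12, 6²≡10 (mod 13).
So the quadratic residues mod 13 are {1, 3, 4, 9, 10, 12}.

1,3,4,9,10,12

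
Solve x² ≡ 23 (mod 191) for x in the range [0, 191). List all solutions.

65, 126

Since 191 ≡ 3 (mod 4), a square root of 23 is 23^((191+1)/4) = 23^48 mod 191.
Repeated squaring: 23^2≡147, 23^4≡26, 23^8≡103, 23^16≡104, 23^32≡120 (mod 191).
23^48 = 23^(32+16) ≡ 65 (mod 191).
Check: 65² = 4225 ≡ 23 (mod 191). The two roots are 65 and 126.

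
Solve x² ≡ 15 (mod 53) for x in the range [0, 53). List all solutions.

11, 42

53 ≡ 1 (mod 4), so we find a root by search.
Trying successive values, 11² = 121 ≡ 15 (mod 53). The other root is 53 − 11 = 42.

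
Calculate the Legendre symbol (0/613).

Top reduces to 0: gcd > 1, so the symbol is 0.

0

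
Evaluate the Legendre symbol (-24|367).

1

Euler's criterion: (-24/367) ≡ 343^183 (mod 367).
343^2 ≡ 209 (mod 367)
343^4 ≡ 8 (mod 367)
343^8 ≡ 64 (mod 367)
343^16 ≡ 59 (mod 367)
343^32 ≡ 178 (mod 367)
343^64 ≡ 122 (mod 367)
343^128 ≡ 204 (mod 367)
343^183 = 343^(128+32+16+4+2+1) ≡ 1 (mod 367).
Result is 1, so (-24/367) = 1.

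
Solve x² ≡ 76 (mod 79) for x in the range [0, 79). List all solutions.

32, 47

Since 79 ≡ 3 (mod 4), a square root of 76 is 76^((79+1)/4) = 76^20 mod 79.
Repeated squaring: 76^2≡9, 76^4≡2, 76^8≡4, 76^16≡16 (mod 79).
76^20 = 76^(16+4) ≡ 32 (mod 79).
Check: 32² = 1024 ≡ 76 (mod 79). The two roots are 32 and 47.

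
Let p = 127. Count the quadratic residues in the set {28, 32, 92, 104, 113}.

3

(28/127) = -1 → non-residue.
(32/127) = +1 → QR.
(92/127) = -1 → non-residue.
(104/127) = +1 → QR.
(113/127) = +1 → QR.
Total quadratic residues among the 5: 3.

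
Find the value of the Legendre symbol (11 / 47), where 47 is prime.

-1

Reciprocity: 11 ≡ 3 and 47 ≡ 3 (mod 4), so (11/47) = −(47/11).
Reduce top mod 11: now compute (3/11).
Reciprocity: 3 ≡ 3 and 11 ≡ 3 (mod 4), so (3/11) = −(11/3).
Reduce top mod 3: now compute (2/3).
Pull out 2: since 3 ≡ 3 (mod 8), (2/3) = -1.
Reached (1/3) = 1. Collecting the sign flips along the way, the symbol is -1.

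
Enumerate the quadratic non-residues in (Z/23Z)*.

Square k = 1,…,11 (k and 23−k give the same square):
1²=1, 2²=4, 3²=9, 4²=16, 5²≡2, 6²≡13, 7²≡3, 8²≡18, 9²≡12, 10²≡8, 11²≡6 (mod 23).
The residues are {1, 2, 3, 4, 6, 8, 9, 12, 13, 16, 18}; the non-residues are the remaining 11 nonzero classes.

5, 7, 10, 11, 14, 15, 17, 19, 20, 21, 22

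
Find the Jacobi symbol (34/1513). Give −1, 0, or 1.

Pull out 2: since 1513 ≡ 1 (mod 8), (2/1513) = +1.
Reciprocity: 17 ≡ 1 and 1513 ≡ 1 (mod 4), so (17/1513) = +(1513/17).
Reduce top mod 17: now compute (0/17).
Top reduces to 0: gcd > 1, so the symbol is 0.

0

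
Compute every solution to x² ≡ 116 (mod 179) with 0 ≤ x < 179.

Since 179 ≡ 3 (mod 4), a square root of 116 is 116^((179+1)/4) = 116^45 mod 179.
Repeated squaring: 116^2≡31, 116^4≡66, 116^8≡60, 116^16≡20, 116^32≡42 (mod 179).
116^45 = 116^(32+8+4+1) ≡ 142 (mod 179).
Check: 142² = 20164 ≡ 116 (mod 179). The two roots are 37 and 142.

37, 142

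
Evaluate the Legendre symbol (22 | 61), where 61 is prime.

Euler's criterion: (22/61) ≡ 22^30 (mod 61).
22^2 ≡ 57 (mod 61)
22^4 ≡ 16 (mod 61)
22^8 ≡ 12 (mod 61)
22^16 ≡ 22 (mod 61)
22^30 = 22^(16+8+4+2) ≡ 1 (mod 61).
Result is 1, so (22/61) = 1.

1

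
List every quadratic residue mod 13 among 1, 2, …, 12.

Square k = 1,…,6 (k and 13−k give the same square):
1²=1, 2²=4, 3²=9, 4²≡3, 5²≡12, 6²≡10 (mod 13).
So the quadratic residues mod 13 are {1, 3, 4, 9, 10, 12}.

1, 3, 4, 9, 10, 12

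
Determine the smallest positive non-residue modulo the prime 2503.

(2/2503) = +1, so 2 is a residue.
(3/2503) = −1, so 3 is the smallest positive non-residue mod 2503.

3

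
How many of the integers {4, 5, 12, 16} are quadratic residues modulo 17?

2

(4/17) = +1 → QR.
(5/17) = -1 → non-residue.
(12/17) = -1 → non-residue.
(16/17) = +1 → QR.
Total quadratic residues among the 4: 2.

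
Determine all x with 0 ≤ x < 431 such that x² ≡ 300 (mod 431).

Since 431 ≡ 3 (mod 4), a square root of 300 is 300^((431+1)/4) = 300^108 mod 431.
Repeated squaring: 300^2≡352, 300^4≡207, 300^8≡180, 300^16≡75, 300^32≡22, 300^64≡53 (mod 431).
300^108 = 300^(64+32+8+4) ≡ 360 (mod 431).
Check: 360² = 129600 ≡ 300 (mod 431). The two roots are 71 and 360.

71, 360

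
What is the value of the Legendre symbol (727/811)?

1

Reciprocity: 727 ≡ 3 and 811 ≡ 3 (mod 4), so (727/811) = −(811/727).
Reduce top mod 727: now compute (84/727).
Pull out 2^2: since 727 ≡ 7 (mod 8), (2/727) = +1, so (2/727)^2 = +1.
Reciprocity: 21 ≡ 1 and 727 ≡ 3 (mod 4), so (21/727) = +(727/21).
Reduce top mod 21: now compute (13/21).
Reciprocity: 13 ≡ 1 and 21 ≡ 1 (mod 4), so (13/21) = +(21/13).
Reduce top mod 13: now compute (8/13).
Pull out 2^3: since 13 ≡ 5 (mod 8), (2/13) = -1, so (2/13)^3 = -1.
Reached (1/13) = 1. Collecting the sign flips along the way, the symbol is +1.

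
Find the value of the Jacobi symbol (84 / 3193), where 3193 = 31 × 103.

Pull out 2^2: since 3193 ≡ 1 (mod 8), (2/3193) = +1, so (2/3193)^2 = +1.
Reciprocity: 21 ≡ 1 and 3193 ≡ 1 (mod 4), so (21/3193) = +(3193/21).
Reduce top mod 21: now compute (1/21).
Reached (1/21) = 1. Collecting the sign flips along the way, the symbol is +1.

1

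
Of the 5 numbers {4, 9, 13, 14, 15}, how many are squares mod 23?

(4/23) = +1 → QR.
(9/23) = +1 → QR.
(13/23) = +1 → QR.
(14/23) = -1 → non-residue.
(15/23) = -1 → non-residue.
Total quadratic residues among the 5: 3.

3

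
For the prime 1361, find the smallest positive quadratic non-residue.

3

(2/1361) = +1, so 2 is a residue.
(3/1361) = −1, so 3 is the smallest positive non-residue mod 1361.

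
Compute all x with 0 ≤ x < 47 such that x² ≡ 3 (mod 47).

Since 47 ≡ 3 (mod 4), a square root of 3 is 3^((47+1)/4) = 3^12 mod 47.
Repeated squaring: 3^2≡9, 3^4≡34, 3^8≡28 (mod 47).
3^12 = 3^(8+4) ≡ 12 (mod 47).
Check: 12² = 144 ≡ 3 (mod 47). The two roots are 12 and 35.

12, 35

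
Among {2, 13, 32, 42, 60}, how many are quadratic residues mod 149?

(2/149) = -1 → non-residue.
(13/149) = -1 → non-residue.
(32/149) = -1 → non-residue.
(42/149) = +1 → QR.
(60/149) = -1 → non-residue.
Total quadratic residues among the 5: 1.

1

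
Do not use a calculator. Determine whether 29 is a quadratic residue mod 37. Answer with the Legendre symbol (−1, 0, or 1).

-1

Euler's criterion: (29/37) ≡ 29^18 (mod 37).
29^2 ≡ 27 (mod 37)
29^4 ≡ 26 (mod 37)
29^8 ≡ 10 (mod 37)
29^16 ≡ 26 (mod 37)
29^18 = 29^(16+2) ≡ 36 (mod 37).
Result is 36 ≡ −1, so (29/37) = −1.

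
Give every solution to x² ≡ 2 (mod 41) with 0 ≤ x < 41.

41 ≡ 1 (mod 4), so we find a root by search.
Trying successive values, 17² = 289 ≡ 2 (mod 41). The other root is 41 − 17 = 24.

17, 24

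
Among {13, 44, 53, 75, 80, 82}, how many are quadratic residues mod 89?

(13/89) = -1 → non-residue.
(44/89) = +1 → QR.
(53/89) = +1 → QR.
(75/89) = -1 → non-residue.
(80/89) = +1 → QR.
(82/89) = -1 → non-residue.
Total quadratic residues among the 6: 3.

3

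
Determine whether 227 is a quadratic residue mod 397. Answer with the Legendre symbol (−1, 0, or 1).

Reciprocity: 227 ≡ 3 and 397 ≡ 1 (mod 4), so (227/397) = +(397/227).
Reduce top mod 227: now compute (170/227).
Pull out 2: since 227 ≡ 3 (mod 8), (2/227) = -1.
Reciprocity: 85 ≡ 1 and 227 ≡ 3 (mod 4), so (85/227) = +(227/85).
Reduce top mod 85: now compute (57/85).
Reciprocity: 57 ≡ 1 and 85 ≡ 1 (mod 4), so (57/85) = +(85/57).
Reduce top mod 57: now compute (28/57).
Pull out 2^2: since 57 ≡ 1 (mod 8), (2/57) = +1, so (2/57)^2 = +1.
Reciprocity: 7 ≡ 3 and 57 ≡ 1 (mod 4), so (7/57) = +(57/7).
Reduce top mod 7: now compute (1/7).
Reached (1/7) = 1. Collecting the sign flips along the way, the symbol is -1.

-1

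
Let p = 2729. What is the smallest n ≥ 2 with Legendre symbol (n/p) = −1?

(2/2729) = +1, so 2 is a residue.
(3/2729) = −1, so 3 is the smallest positive non-residue mod 2729.

3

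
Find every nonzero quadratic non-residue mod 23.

5, 7, 10, 11, 14, 15, 17, 19, 20, 21, 22

Square k = 1,…,11 (k and 23−k give the same square):
1²=1, 2²=4, 3²=9, 4²=16, 5²≡2, 6²≡13, 7²≡3, 8²≡18, 9²≡12, 10²≡8, 11²≡6 (mod 23).
The residues are {1, 2, 3, 4, 6, 8, 9, 12, 13, 16, 18}; the non-residues are the remaining 11 nonzero classes.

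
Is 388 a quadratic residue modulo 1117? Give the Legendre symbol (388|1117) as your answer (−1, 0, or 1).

Euler's criterion: (388/1117) ≡ 388^558 (mod 1117).
388^2 ≡ 866 (mod 1117)
388^4 ≡ 449 (mod 1117)
388^8 ≡ 541 (mod 1117)
388^16 ≡ 27 (mod 1117)
388^32 ≡ 729 (mod 1117)
388^64 ≡ 866 (mod 1117)
388^128 ≡ 449 (mod 1117)
388^256 ≡ 541 (mod 1117)
388^512 ≡ 27 (mod 1117)
388^558 = 388^(512+32+8+4+2) ≡ 1 (mod 1117).
Result is 1, so (388/1117) = 1.

1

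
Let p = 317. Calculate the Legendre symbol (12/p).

-1

Pull out 2^2: since 317 ≡ 5 (mod 8), (2/317) = -1, so (2/317)^2 = +1.
Reciprocity: 3 ≡ 3 and 317 ≡ 1 (mod 4), so (3/317) = +(317/3).
Reduce top mod 3: now compute (2/3).
Pull out 2: since 3 ≡ 3 (mod 8), (2/3) = -1.
Reached (1/3) = 1. Collecting the sign flips along the way, the symbol is -1.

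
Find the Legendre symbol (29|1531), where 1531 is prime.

1

Reciprocity: 29 ≡ 1 and 1531 ≡ 3 (mod 4), so (29/1531) = +(1531/29).
Reduce top mod 29: now compute (23/29).
Reciprocity: 23 ≡ 3 and 29 ≡ 1 (mod 4), so (23/29) = +(29/23).
Reduce top mod 23: now compute (6/23).
Pull out 2: since 23 ≡ 7 (mod 8), (2/23) = +1.
Reciprocity: 3 ≡ 3 and 23 ≡ 3 (mod 4), so (3/23) = −(23/3).
Reduce top mod 3: now compute (2/3).
Pull out 2: since 3 ≡ 3 (mod 8), (2/3) = -1.
Reached (1/3) = 1. Collecting the sign flips along the way, the symbol is +1.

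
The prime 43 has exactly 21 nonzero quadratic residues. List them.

Square k = 1,…,21 (k and 43−k give the same square):
1²=1, 2²=4, 3²=9, 4²=16, 5²=25, 6²=36, 7²≡6, 8²≡21, 9²≡38, 10²≡14, 11²≡35, 12²≡15, 13²≡40, 14²≡24, 15²≡10, 16²≡41, 17²≡31, 18²≡23, 19²≡17, 20²≡13, 21²≡11 (mod 43).
So the quadratic residues mod 43 are {1, 4, 6, 9, 10, 11, 13, 14, 15, 16, 17, 21, 23, 24, 25, 31, 35, 36, 38, 40, 41}.

1 4 6 9 10 11 13 14 15 16 17 21 23 24 25 31 35 36 38 40 41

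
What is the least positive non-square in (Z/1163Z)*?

2

(2/1163) = −1, so 2 is the smallest positive non-residue mod 1163.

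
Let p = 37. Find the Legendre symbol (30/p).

1

Pull out 2: since 37 ≡ 5 (mod 8), (2/37) = -1.
Reciprocity: 15 ≡ 3 and 37 ≡ 1 (mod 4), so (15/37) = +(37/15).
Reduce top mod 15: now compute (7/15).
Reciprocity: 7 ≡ 3 and 15 ≡ 3 (mod 4), so (7/15) = −(15/7).
Reduce top mod 7: now compute (1/7).
Reached (1/7) = 1. Collecting the sign flips along the way, the symbol is +1.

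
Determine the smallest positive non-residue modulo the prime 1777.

5

(2/1777) = +1, so 2 is a residue.
(3/1777) = +1, so 3 is a residue.
(4/1777) = +1, so 4 is a residue.
(5/1777) = −1, so 5 is the smallest positive non-residue mod 1777.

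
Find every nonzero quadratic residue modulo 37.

Square k = 1,…,18 (k and 37−k give the same square):
1²=1, 2²=4, 3²=9, 4²=16, 5²=25, 6²=36, 7²≡12, 8²≡27, 9²≡7, 10²≡26, 11²≡10, 12²≡33, 13²≡21, 14²≡11, 15²≡3, 16²≡34, 17²≡30, 18²≡28 (mod 37).
So the quadratic residues mod 37 are {1, 3, 4, 7, 9, 10, 11, 12, 16, 21, 25, 26, 27, 28, 30, 33, 34, 36}.

1,3,4,7,9,10,11,12,16,21,25,26,27,28,30,33,34,36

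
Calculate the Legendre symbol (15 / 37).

Euler's criterion: (15/37) ≡ 15^18 (mod 37).
15^2 ≡ 3 (mod 37)
15^4 ≡ 9 (mod 37)
15^8 ≡ 7 (mod 37)
15^16 ≡ 12 (mod 37)
15^18 = 15^(16+2) ≡ 36 (mod 37).
Result is 36 ≡ −1, so (15/37) = −1.

-1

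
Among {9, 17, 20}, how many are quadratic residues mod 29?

(9/29) = +1 → QR.
(17/29) = -1 → non-residue.
(20/29) = +1 → QR.
Total quadratic residues among the 3: 2.

2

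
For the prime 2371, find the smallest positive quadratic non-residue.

2

(2/2371) = −1, so 2 is the smallest positive non-residue mod 2371.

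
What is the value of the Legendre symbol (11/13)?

-1

Reciprocity: 11 ≡ 3 and 13 ≡ 1 (mod 4), so (11/13) = +(13/11).
Reduce top mod 11: now compute (2/11).
Pull out 2: since 11 ≡ 3 (mod 8), (2/11) = -1.
Reached (1/11) = 1. Collecting the sign flips along the way, the symbol is -1.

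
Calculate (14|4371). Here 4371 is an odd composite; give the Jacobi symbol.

Pull out 2: since 4371 ≡ 3 (mod 8), (2/4371) = -1.
Reciprocity: 7 ≡ 3 and 4371 ≡ 3 (mod 4), so (7/4371) = −(4371/7).
Reduce top mod 7: now compute (3/7).
Reciprocity: 3 ≡ 3 and 7 ≡ 3 (mod 4), so (3/7) = −(7/3).
Reduce top mod 3: now compute (1/3).
Reached (1/3) = 1. Collecting the sign flips along the way, the symbol is -1.

-1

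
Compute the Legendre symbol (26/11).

Euler's criterion: (26/11) ≡ 4^5 (mod 11).
4^2 ≡ 5 (mod 11)
4^4 ≡ 3 (mod 11)
4^5 = 4^(4+1) ≡ 1 (mod 11).
Result is 1, so (26/11) = 1.

1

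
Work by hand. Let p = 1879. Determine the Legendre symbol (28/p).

1

Pull out 2^2: since 1879 ≡ 7 (mod 8), (2/1879) = +1, so (2/1879)^2 = +1.
Reciprocity: 7 ≡ 3 and 1879 ≡ 3 (mod 4), so (7/1879) = −(1879/7).
Reduce top mod 7: now compute (3/7).
Reciprocity: 3 ≡ 3 and 7 ≡ 3 (mod 4), so (3/7) = −(7/3).
Reduce top mod 3: now compute (1/3).
Reached (1/3) = 1. Collecting the sign flips along the way, the symbol is +1.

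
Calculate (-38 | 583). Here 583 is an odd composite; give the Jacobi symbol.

First reduce: -38 ≡ 545 (mod 583).
Reciprocity: 545 ≡ 1 and 583 ≡ 3 (mod 4), so (545/583) = +(583/545).
Reduce top mod 545: now compute (38/545).
Pull out 2: since 545 ≡ 1 (mod 8), (2/545) = +1.
Reciprocity: 19 ≡ 3 and 545 ≡ 1 (mod 4), so (19/545) = +(545/19).
Reduce top mod 19: now compute (13/19).
Reciprocity: 13 ≡ 1 and 19 ≡ 3 (mod 4), so (13/19) = +(19/13).
Reduce top mod 13: now compute (6/13).
Pull out 2: since 13 ≡ 5 (mod 8), (2/13) = -1.
Reciprocity: 3 ≡ 3 and 13 ≡ 1 (mod 4), so (3/13) = +(13/3).
Reduce top mod 3: now compute (1/3).
Reached (1/3) = 1. Collecting the sign flips along the way, the symbol is -1.

-1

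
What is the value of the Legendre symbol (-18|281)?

First reduce: -18 ≡ 263 (mod 281).
Reciprocity: 263 ≡ 3 and 281 ≡ 1 (mod 4), so (263/281) = +(281/263).
Reduce top mod 263: now compute (18/263).
Pull out 2: since 263 ≡ 7 (mod 8), (2/263) = +1.
Reciprocity: 9 ≡ 1 and 263 ≡ 3 (mod 4), so (9/263) = +(263/9).
Reduce top mod 9: now compute (2/9).
Pull out 2: since 9 ≡ 1 (mod 8), (2/9) = +1.
Reached (1/9) = 1. Collecting the sign flips along the way, the symbol is +1.

1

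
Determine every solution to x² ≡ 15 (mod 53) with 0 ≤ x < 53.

11, 42

53 ≡ 1 (mod 4), so we find a root by search.
Trying successive values, 11² = 121 ≡ 15 (mod 53). The other root is 53 − 11 = 42.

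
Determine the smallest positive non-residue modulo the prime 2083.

2

(2/2083) = −1, so 2 is the smallest positive non-residue mod 2083.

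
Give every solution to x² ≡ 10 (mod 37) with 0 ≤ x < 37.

37 ≡ 1 (mod 4), so we find a root by search.
Trying successive values, 11² = 121 ≡ 10 (mod 37). The other root is 37 − 11 = 26.

11, 26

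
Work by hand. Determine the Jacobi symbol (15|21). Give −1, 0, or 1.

Reciprocity: 15 ≡ 3 and 21 ≡ 1 (mod 4), so (15/21) = +(21/15).
Reduce top mod 15: now compute (6/15).
Pull out 2: since 15 ≡ 7 (mod 8), (2/15) = +1.
Reciprocity: 3 ≡ 3 and 15 ≡ 3 (mod 4), so (3/15) = −(15/3).
Reduce top mod 3: now compute (0/3).
Top reduces to 0: gcd > 1, so the symbol is 0.

0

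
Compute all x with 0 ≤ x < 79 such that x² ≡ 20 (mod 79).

Since 79 ≡ 3 (mod 4), a square root of 20 is 20^((79+1)/4) = 20^20 mod 79.
Repeated squaring: 20^2≡5, 20^4≡25, 20^8≡72, 20^16≡49 (mod 79).
20^20 = 20^(16+4) ≡ 40 (mod 79).
Check: 40² = 1600 ≡ 20 (mod 79). The two roots are 39 and 40.

39, 40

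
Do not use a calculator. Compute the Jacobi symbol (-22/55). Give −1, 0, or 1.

First reduce: -22 ≡ 33 (mod 55).
Reciprocity: 33 ≡ 1 and 55 ≡ 3 (mod 4), so (33/55) = +(55/33).
Reduce top mod 33: now compute (22/33).
Pull out 2: since 33 ≡ 1 (mod 8), (2/33) = +1.
Reciprocity: 11 ≡ 3 and 33 ≡ 1 (mod 4), so (11/33) = +(33/11).
Reduce top mod 11: now compute (0/11).
Top reduces to 0: gcd > 1, so the symbol is 0.

0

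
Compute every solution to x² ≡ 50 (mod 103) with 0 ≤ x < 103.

16, 87

Since 103 ≡ 3 (mod 4), a square root of 50 is 50^((103+1)/4) = 50^26 mod 103.
Repeated squaring: 50^2≡28, 50^4≡63, 50^8≡55, 50^16≡38 (mod 103).
50^26 = 50^(16+8+2) ≡ 16 (mod 103).
Check: 16² = 256 ≡ 50 (mod 103). The two roots are 16 and 87.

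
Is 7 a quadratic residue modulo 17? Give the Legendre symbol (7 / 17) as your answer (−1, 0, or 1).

Reciprocity: 7 ≡ 3 and 17 ≡ 1 (mod 4), so (7/17) = +(17/7).
Reduce top mod 7: now compute (3/7).
Reciprocity: 3 ≡ 3 and 7 ≡ 3 (mod 4), so (3/7) = −(7/3).
Reduce top mod 3: now compute (1/3).
Reached (1/3) = 1. Collecting the sign flips along the way, the symbol is -1.

-1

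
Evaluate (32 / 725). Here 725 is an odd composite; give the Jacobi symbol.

Pull out 2^5: since 725 ≡ 5 (mod 8), (2/725) = -1, so (2/725)^5 = -1.
Reached (1/725) = 1. Collecting the sign flips along the way, the symbol is -1.

-1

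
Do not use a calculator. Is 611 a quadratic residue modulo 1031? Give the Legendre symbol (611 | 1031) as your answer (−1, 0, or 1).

1

Euler's criterion: (611/1031) ≡ 611^515 (mod 1031).
611^2 ≡ 99 (mod 1031)
611^4 ≡ 522 (mod 1031)
611^8 ≡ 300 (mod 1031)
611^16 ≡ 303 (mod 1031)
611^32 ≡ 50 (mod 1031)
611^64 ≡ 438 (mod 1031)
611^128 ≡ 78 (mod 1031)
611^256 ≡ 929 (mod 1031)
611^512 ≡ 94 (mod 1031)
611^515 = 611^(512+2+1) ≡ 1 (mod 1031).
Result is 1, so (611/1031) = 1.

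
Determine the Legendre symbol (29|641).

Euler's criterion: (29/641) ≡ 29^320 (mod 641).
29^2 ≡ 200 (mod 641)
29^4 ≡ 258 (mod 641)
29^8 ≡ 541 (mod 641)
29^16 ≡ 385 (mod 641)
29^32 ≡ 154 (mod 641)
29^64 ≡ 640 (mod 641)
29^128 ≡ 1 (mod 641)
29^256 ≡ 1 (mod 641)
29^320 = 29^(256+64) ≡ 640 (mod 641).
Result is 640 ≡ −1, so (29/641) = −1.

-1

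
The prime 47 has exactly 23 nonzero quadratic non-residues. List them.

5 10 11 13 15 19 20 22 23 26 29 30 31 33 35 38 39 40 41 43 44 45 46

Square k = 1,…,23 (k and 47−k give the same square):
1²=1, 2²=4, 3²=9, 4²=16, 5²=25, 6²=36, 7²≡2, 8²≡17, 9²≡34, 10²≡6, 11²≡27, 12²≡3, 13²≡28, 14²≡8, 15²≡37, 16²≡21, 17²≡7, 18²≡42, 19²≡32, 20²≡24, 21²≡18, 22²≡14, 23²≡12 (mod 47).
The residues are {1, 2, 3, 4, 6, 7, 8, 9, 12, 14, 16, 17, 18, 21, 24, 25, 27, 28, 32, 34, 36, 37, 42}; the non-residues are the remaining 23 nonzero classes.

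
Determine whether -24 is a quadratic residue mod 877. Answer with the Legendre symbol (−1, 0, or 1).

-1

First reduce: -24 ≡ 853 (mod 877).
Reciprocity: 853 ≡ 1 and 877 ≡ 1 (mod 4), so (853/877) = +(877/853).
Reduce top mod 853: now compute (24/853).
Pull out 2^3: since 853 ≡ 5 (mod 8), (2/853) = -1, so (2/853)^3 = -1.
Reciprocity: 3 ≡ 3 and 853 ≡ 1 (mod 4), so (3/853) = +(853/3).
Reduce top mod 3: now compute (1/3).
Reached (1/3) = 1. Collecting the sign flips along the way, the symbol is -1.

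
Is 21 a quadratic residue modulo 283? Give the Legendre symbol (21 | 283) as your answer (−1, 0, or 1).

Euler's criterion: (21/283) ≡ 21^141 (mod 283).
21^2 ≡ 158 (mod 283)
21^4 ≡ 60 (mod 283)
21^8 ≡ 204 (mod 283)
21^16 ≡ 15 (mod 283)
21^32 ≡ 225 (mod 283)
21^64 ≡ 251 (mod 283)
21^128 ≡ 175 (mod 283)
21^141 = 21^(128+8+4+1) ≡ 282 (mod 283).
Result is 282 ≡ −1, so (21/283) = −1.

-1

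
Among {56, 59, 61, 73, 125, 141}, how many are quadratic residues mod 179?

(56/179) = +1 → QR.
(59/179) = +1 → QR.
(61/179) = +1 → QR.
(73/179) = -1 → non-residue.
(125/179) = +1 → QR.
(141/179) = +1 → QR.
Total quadratic residues among the 6: 5.

5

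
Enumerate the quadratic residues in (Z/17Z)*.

1, 2, 4, 8, 9, 13, 15, 16

Square k = 1,…,8 (k and 17−k give the same square):
1²=1, 2²=4, 3²=9, 4²=16, 5²≡8, 6²≡2, 7²≡15, 8²≡13 (mod 17).
So the quadratic residues mod 17 are {1, 2, 4, 8, 9, 13, 15, 16}.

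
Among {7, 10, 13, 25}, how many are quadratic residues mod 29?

3

(7/29) = +1 → QR.
(10/29) = -1 → non-residue.
(13/29) = +1 → QR.
(25/29) = +1 → QR.
Total quadratic residues among the 4: 3.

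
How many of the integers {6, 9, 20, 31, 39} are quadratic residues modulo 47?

(6/47) = +1 → QR.
(9/47) = +1 → QR.
(20/47) = -1 → non-residue.
(31/47) = -1 → non-residue.
(39/47) = -1 → non-residue.
Total quadratic residues among the 5: 2.

2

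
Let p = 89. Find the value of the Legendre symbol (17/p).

Reciprocity: 17 ≡ 1 and 89 ≡ 1 (mod 4), so (17/89) = +(89/17).
Reduce top mod 17: now compute (4/17).
Pull out 2^2: since 17 ≡ 1 (mod 8), (2/17) = +1, so (2/17)^2 = +1.
Reached (1/17) = 1. Collecting the sign flips along the way, the symbol is +1.

1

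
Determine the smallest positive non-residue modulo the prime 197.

(2/197) = −1, so 2 is the smallest positive non-residue mod 197.

2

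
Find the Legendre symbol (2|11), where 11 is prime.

-1

Pull out 2: since 11 ≡ 3 (mod 8), (2/11) = -1.
Reached (1/11) = 1. Collecting the sign flips along the way, the symbol is -1.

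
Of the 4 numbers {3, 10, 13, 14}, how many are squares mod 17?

1

(3/17) = -1 → non-residue.
(10/17) = -1 → non-residue.
(13/17) = +1 → QR.
(14/17) = -1 → non-residue.
Total quadratic residues among the 4: 1.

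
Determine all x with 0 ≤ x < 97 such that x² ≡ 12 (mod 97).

97 ≡ 1 (mod 4), so we find a root by search.
Trying successive values, 20² = 400 ≡ 12 (mod 97). The other root is 97 − 20 = 77.

20, 77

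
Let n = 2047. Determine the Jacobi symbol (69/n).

Reciprocity: 69 ≡ 1 and 2047 ≡ 3 (mod 4), so (69/2047) = +(2047/69).
Reduce top mod 69: now compute (46/69).
Pull out 2: since 69 ≡ 5 (mod 8), (2/69) = -1.
Reciprocity: 23 ≡ 3 and 69 ≡ 1 (mod 4), so (23/69) = +(69/23).
Reduce top mod 23: now compute (0/23).
Top reduces to 0: gcd > 1, so the symbol is 0.

0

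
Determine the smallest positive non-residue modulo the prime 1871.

7

(2/1871) = +1, so 2 is a residue.
(3/1871) = +1, so 3 is a residue.
(4/1871) = +1, so 4 is a residue.
(5/1871) = +1, so 5 is a residue.
(6/1871) = +1, so 6 is a residue.
(7/1871) = −1, so 7 is the smallest positive non-residue mod 1871.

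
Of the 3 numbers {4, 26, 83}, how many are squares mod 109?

(4/109) = +1 → QR.
(26/109) = +1 → QR.
(83/109) = +1 → QR.
Total quadratic residues among the 3: 3.

3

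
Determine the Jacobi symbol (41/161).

-1

Reciprocity: 41 ≡ 1 and 161 ≡ 1 (mod 4), so (41/161) = +(161/41).
Reduce top mod 41: now compute (38/41).
Pull out 2: since 41 ≡ 1 (mod 8), (2/41) = +1.
Reciprocity: 19 ≡ 3 and 41 ≡ 1 (mod 4), so (19/41) = +(41/19).
Reduce top mod 19: now compute (3/19).
Reciprocity: 3 ≡ 3 and 19 ≡ 3 (mod 4), so (3/19) = −(19/3).
Reduce top mod 3: now compute (1/3).
Reached (1/3) = 1. Collecting the sign flips along the way, the symbol is -1.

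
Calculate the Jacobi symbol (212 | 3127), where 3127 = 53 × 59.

0

Pull out 2^2: since 3127 ≡ 7 (mod 8), (2/3127) = +1, so (2/3127)^2 = +1.
Reciprocity: 53 ≡ 1 and 3127 ≡ 3 (mod 4), so (53/3127) = +(3127/53).
Reduce top mod 53: now compute (0/53).
Top reduces to 0: gcd > 1, so the symbol is 0.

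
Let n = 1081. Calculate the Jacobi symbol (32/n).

Pull out 2^5: since 1081 ≡ 1 (mod 8), (2/1081) = +1, so (2/1081)^5 = +1.
Reached (1/1081) = 1. Collecting the sign flips along the way, the symbol is +1.

1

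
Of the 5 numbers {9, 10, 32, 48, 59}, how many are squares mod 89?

3

(9/89) = +1 → QR.
(10/89) = +1 → QR.
(32/89) = +1 → QR.
(48/89) = -1 → non-residue.
(59/89) = -1 → non-residue.
Total quadratic residues among the 5: 3.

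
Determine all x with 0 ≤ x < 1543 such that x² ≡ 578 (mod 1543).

Since 1543 ≡ 3 (mod 4), a square root of 578 is 578^((1543+1)/4) = 578^386 mod 1543.
Repeated squaring: 578^2≡796, 578^4≡986, 578^8≡106, 578^16≡435, 578^32≡979, 578^64≡238, 578^128≡1096, 578^256≡762 (mod 1543).
578^386 = 578^(256+128+2) ≡ 1044 (mod 1543).
Check: 1044² = 1089936 ≡ 578 (mod 1543). The two roots are 499 and 1044.

499, 1044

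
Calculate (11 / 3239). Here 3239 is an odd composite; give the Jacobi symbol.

-1

Reciprocity: 11 ≡ 3 and 3239 ≡ 3 (mod 4), so (11/3239) = −(3239/11).
Reduce top mod 11: now compute (5/11).
Reciprocity: 5 ≡ 1 and 11 ≡ 3 (mod 4), so (5/11) = +(11/5).
Reduce top mod 5: now compute (1/5).
Reached (1/5) = 1. Collecting the sign flips along the way, the symbol is -1.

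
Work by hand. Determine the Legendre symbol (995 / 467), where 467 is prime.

First reduce: 995 ≡ 61 (mod 467).
Reciprocity: 61 ≡ 1 and 467 ≡ 3 (mod 4), so (61/467) = +(467/61).
Reduce top mod 61: now compute (40/61).
Pull out 2^3: since 61 ≡ 5 (mod 8), (2/61) = -1, so (2/61)^3 = -1.
Reciprocity: 5 ≡ 1 and 61 ≡ 1 (mod 4), so (5/61) = +(61/5).
Reduce top mod 5: now compute (1/5).
Reached (1/5) = 1. Collecting the sign flips along the way, the symbol is -1.

-1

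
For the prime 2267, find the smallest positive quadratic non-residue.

(2/2267) = −1, so 2 is the smallest positive non-residue mod 2267.

2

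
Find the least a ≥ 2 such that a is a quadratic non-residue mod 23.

(2/23) = +1, so 2 is a residue.
(3/23) = +1, so 3 is a residue.
(4/23) = +1, so 4 is a residue.
(5/23) = −1, so 5 is the smallest positive non-residue mod 23.

5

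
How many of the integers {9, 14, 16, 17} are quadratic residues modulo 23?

2

(9/23) = +1 → QR.
(14/23) = -1 → non-residue.
(16/23) = +1 → QR.
(17/23) = -1 → non-residue.
Total quadratic residues among the 4: 2.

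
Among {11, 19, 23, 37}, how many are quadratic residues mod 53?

(11/53) = +1 → QR.
(19/53) = -1 → non-residue.
(23/53) = -1 → non-residue.
(37/53) = +1 → QR.
Total quadratic residues among the 4: 2.

2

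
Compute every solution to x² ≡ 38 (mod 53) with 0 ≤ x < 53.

12, 41

53 ≡ 1 (mod 4), so we find a root by search.
Trying successive values, 12² = 144 ≡ 38 (mod 53). The other root is 53 − 12 = 41.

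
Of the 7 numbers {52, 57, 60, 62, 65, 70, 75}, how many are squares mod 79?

(52/79) = +1 → QR.
(57/79) = -1 → non-residue.
(60/79) = -1 → non-residue.
(62/79) = +1 → QR.
(65/79) = +1 → QR.
(70/79) = -1 → non-residue.
(75/79) = -1 → non-residue.
Total quadratic residues among the 7: 3.

3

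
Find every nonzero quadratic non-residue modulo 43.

2 3 5 7 8 12 18 19 20 22 26 27 28 29 30 32 33 34 37 39 42

Square k = 1,…,21 (k and 43−k give the same square):
1²=1, 2²=4, 3²=9, 4²=16, 5²=25, 6²=36, 7²≡6, 8²≡21, 9²≡38, 10²≡14, 11²≡35, 12²≡15, 13²≡40, 14²≡24, 15²≡10, 16²≡41, 17²≡31, 18²≡23, 19²≡17, 20²≡13, 21²≡11 (mod 43).
The residues are {1, 4, 6, 9, 10, 11, 13, 14, 15, 16, 17, 21, 23, 24, 25, 31, 35, 36, 38, 40, 41}; the non-residues are the remaining 21 nonzero classes.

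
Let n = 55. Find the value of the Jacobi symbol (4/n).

Pull out 2^2: since 55 ≡ 7 (mod 8), (2/55) = +1, so (2/55)^2 = +1.
Reached (1/55) = 1. Collecting the sign flips along the way, the symbol is +1.

1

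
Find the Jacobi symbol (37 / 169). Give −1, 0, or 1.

Reciprocity: 37 ≡ 1 and 169 ≡ 1 (mod 4), so (37/169) = +(169/37).
Reduce top mod 37: now compute (21/37).
Reciprocity: 21 ≡ 1 and 37 ≡ 1 (mod 4), so (21/37) = +(37/21).
Reduce top mod 21: now compute (16/21).
Pull out 2^4: since 21 ≡ 5 (mod 8), (2/21) = -1, so (2/21)^4 = +1.
Reached (1/21) = 1. Collecting the sign flips along the way, the symbol is +1.

1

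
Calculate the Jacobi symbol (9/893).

Reciprocity: 9 ≡ 1 and 893 ≡ 1 (mod 4), so (9/893) = +(893/9).
Reduce top mod 9: now compute (2/9).
Pull out 2: since 9 ≡ 1 (mod 8), (2/9) = +1.
Reached (1/9) = 1. Collecting the sign flips along the way, the symbol is +1.

1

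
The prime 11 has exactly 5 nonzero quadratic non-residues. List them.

Square k = 1,…,5 (k and 11−k give the same square):
1²=1, 2²=4, 3²=9, 4²≡5, 5²≡3 (mod 11).
The residues are {1, 3, 4, 5, 9}; the non-residues are the remaining 5 nonzero classes.

2 6 7 8 10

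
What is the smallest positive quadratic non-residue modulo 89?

(2/89) = +1, so 2 is a residue.
(3/89) = −1, so 3 is the smallest positive non-residue mod 89.

3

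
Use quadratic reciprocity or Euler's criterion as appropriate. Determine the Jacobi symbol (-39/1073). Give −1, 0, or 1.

1

First reduce: -39 ≡ 1034 (mod 1073).
Pull out 2: since 1073 ≡ 1 (mod 8), (2/1073) = +1.
Reciprocity: 517 ≡ 1 and 1073 ≡ 1 (mod 4), so (517/1073) = +(1073/517).
Reduce top mod 517: now compute (39/517).
Reciprocity: 39 ≡ 3 and 517 ≡ 1 (mod 4), so (39/517) = +(517/39).
Reduce top mod 39: now compute (10/39).
Pull out 2: since 39 ≡ 7 (mod 8), (2/39) = +1.
Reciprocity: 5 ≡ 1 and 39 ≡ 3 (mod 4), so (5/39) = +(39/5).
Reduce top mod 5: now compute (4/5).
Pull out 2^2: since 5 ≡ 5 (mod 8), (2/5) = -1, so (2/5)^2 = +1.
Reached (1/5) = 1. Collecting the sign flips along the way, the symbol is +1.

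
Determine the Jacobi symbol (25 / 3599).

Reciprocity: 25 ≡ 1 and 3599 ≡ 3 (mod 4), so (25/3599) = +(3599/25).
Reduce top mod 25: now compute (24/25).
Pull out 2^3: since 25 ≡ 1 (mod 8), (2/25) = +1, so (2/25)^3 = +1.
Reciprocity: 3 ≡ 3 and 25 ≡ 1 (mod 4), so (3/25) = +(25/3).
Reduce top mod 3: now compute (1/3).
Reached (1/3) = 1. Collecting the sign flips along the way, the symbol is +1.

1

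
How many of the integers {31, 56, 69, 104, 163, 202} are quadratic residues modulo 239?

(31/239) = +1 → QR.
(56/239) = -1 → non-residue.
(69/239) = -1 → non-residue.
(104/239) = -1 → non-residue.
(163/239) = +1 → QR.
(202/239) = +1 → QR.
Total quadratic residues among the 6: 3.

3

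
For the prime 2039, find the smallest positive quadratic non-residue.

7

(2/2039) = +1, so 2 is a residue.
(3/2039) = +1, so 3 is a residue.
(4/2039) = +1, so 4 is a residue.
(5/2039) = +1, so 5 is a residue.
(6/2039) = +1, so 6 is a residue.
(7/2039) = −1, so 7 is the smallest positive non-residue mod 2039.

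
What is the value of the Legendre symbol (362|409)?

Pull out 2: since 409 ≡ 1 (mod 8), (2/409) = +1.
Reciprocity: 181 ≡ 1 and 409 ≡ 1 (mod 4), so (181/409) = +(409/181).
Reduce top mod 181: now compute (47/181).
Reciprocity: 47 ≡ 3 and 181 ≡ 1 (mod 4), so (47/181) = +(181/47).
Reduce top mod 47: now compute (40/47).
Pull out 2^3: since 47 ≡ 7 (mod 8), (2/47) = +1, so (2/47)^3 = +1.
Reciprocity: 5 ≡ 1 and 47 ≡ 3 (mod 4), so (5/47) = +(47/5).
Reduce top mod 5: now compute (2/5).
Pull out 2: since 5 ≡ 5 (mod 8), (2/5) = -1.
Reached (1/5) = 1. Collecting the sign flips along the way, the symbol is -1.

-1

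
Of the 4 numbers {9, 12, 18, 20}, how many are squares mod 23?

3

(9/23) = +1 → QR.
(12/23) = +1 → QR.
(18/23) = +1 → QR.
(20/23) = -1 → non-residue.
Total quadratic residues among the 4: 3.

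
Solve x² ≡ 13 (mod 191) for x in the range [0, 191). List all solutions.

Since 191 ≡ 3 (mod 4), a square root of 13 is 13^((191+1)/4) = 13^48 mod 191.
Repeated squaring: 13^2≡169, 13^4≡102, 13^8≡90, 13^16≡78, 13^32≡163 (mod 191).
13^48 = 13^(32+16) ≡ 108 (mod 191).
Check: 108² = 11664 ≡ 13 (mod 191). The two roots are 83 and 108.

83, 108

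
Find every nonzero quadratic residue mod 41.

1, 2, 4, 5, 8, 9, 10, 16, 18, 20, 21, 23, 25, 31, 32, 33, 36, 37, 39, 40

Square k = 1,…,20 (k and 41−k give the same square):
1²=1, 2²=4, 3²=9, 4²=16, 5²=25, 6²=36, 7²≡8, 8²≡23, 9²≡40, 10²≡18, 11²≡39, 12²≡21, 13²≡5, 14²≡32, 15²≡20, 16²≡10, 17²≡2, 18²≡37, 19²≡33, 20²≡31 (mod 41).
So the quadratic residues mod 41 are {1, 2, 4, 5, 8, 9, 10, 16, 18, 20, 21, 23, 25, 31, 32, 33, 36, 37, 39, 40}.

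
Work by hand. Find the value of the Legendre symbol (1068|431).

Euler's criterion: (1068/431) ≡ 206^215 (mod 431).
206^2 ≡ 198 (mod 431)
206^4 ≡ 414 (mod 431)
206^8 ≡ 289 (mod 431)
206^16 ≡ 338 (mod 431)
206^32 ≡ 29 (mod 431)
206^64 ≡ 410 (mod 431)
206^128 ≡ 10 (mod 431)
206^215 = 206^(128+64+16+4+2+1) ≡ 430 (mod 431).
Result is 430 ≡ −1, so (1068/431) = −1.

-1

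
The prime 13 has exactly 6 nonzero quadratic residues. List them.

Square k = 1,…,6 (k and 13−k give the same square):
1²=1, 2²=4, 3²=9, 4²≡3, 5²≡12, 6²≡10 (mod 13).
So the quadratic residues mod 13 are {1, 3, 4, 9, 10, 12}.

1,3,4,9,10,12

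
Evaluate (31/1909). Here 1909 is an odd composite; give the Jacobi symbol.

1

Reciprocity: 31 ≡ 3 and 1909 ≡ 1 (mod 4), so (31/1909) = +(1909/31).
Reduce top mod 31: now compute (18/31).
Pull out 2: since 31 ≡ 7 (mod 8), (2/31) = +1.
Reciprocity: 9 ≡ 1 and 31 ≡ 3 (mod 4), so (9/31) = +(31/9).
Reduce top mod 9: now compute (4/9).
Pull out 2^2: since 9 ≡ 1 (mod 8), (2/9) = +1, so (2/9)^2 = +1.
Reached (1/9) = 1. Collecting the sign flips along the way, the symbol is +1.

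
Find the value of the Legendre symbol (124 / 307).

-1

Pull out 2^2: since 307 ≡ 3 (mod 8), (2/307) = -1, so (2/307)^2 = +1.
Reciprocity: 31 ≡ 3 and 307 ≡ 3 (mod 4), so (31/307) = −(307/31).
Reduce top mod 31: now compute (28/31).
Pull out 2^2: since 31 ≡ 7 (mod 8), (2/31) = +1, so (2/31)^2 = +1.
Reciprocity: 7 ≡ 3 and 31 ≡ 3 (mod 4), so (7/31) = −(31/7).
Reduce top mod 7: now compute (3/7).
Reciprocity: 3 ≡ 3 and 7 ≡ 3 (mod 4), so (3/7) = −(7/3).
Reduce top mod 3: now compute (1/3).
Reached (1/3) = 1. Collecting the sign flips along the way, the symbol is -1.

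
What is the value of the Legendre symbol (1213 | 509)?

First reduce: 1213 ≡ 195 (mod 509).
Reciprocity: 195 ≡ 3 and 509 ≡ 1 (mod 4), so (195/509) = +(509/195).
Reduce top mod 195: now compute (119/195).
Reciprocity: 119 ≡ 3 and 195 ≡ 3 (mod 4), so (119/195) = −(195/119).
Reduce top mod 119: now compute (76/119).
Pull out 2^2: since 119 ≡ 7 (mod 8), (2/119) = +1, so (2/119)^2 = +1.
Reciprocity: 19 ≡ 3 and 119 ≡ 3 (mod 4), so (19/119) = −(119/19).
Reduce top mod 19: now compute (5/19).
Reciprocity: 5 ≡ 1 and 19 ≡ 3 (mod 4), so (5/19) = +(19/5).
Reduce top mod 5: now compute (4/5).
Pull out 2^2: since 5 ≡ 5 (mod 8), (2/5) = -1, so (2/5)^2 = +1.
Reached (1/5) = 1. Collecting the sign flips along the way, the symbol is +1.

1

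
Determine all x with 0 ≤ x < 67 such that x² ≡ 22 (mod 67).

25, 42

Since 67 ≡ 3 (mod 4), a square root of 22 is 22^((67+1)/4) = 22^17 mod 67.
Repeated squaring: 22^2≡15, 22^4≡24, 22^8≡40, 22^16≡59 (mod 67).
22^17 = 22^(16+1) ≡ 25 (mod 67).
Check: 25² = 625 ≡ 22 (mod 67). The two roots are 25 and 42.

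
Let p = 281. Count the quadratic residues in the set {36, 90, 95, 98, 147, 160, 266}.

4

(36/281) = +1 → QR.
(90/281) = +1 → QR.
(95/281) = -1 → non-residue.
(98/281) = +1 → QR.
(147/281) = -1 → non-residue.
(160/281) = +1 → QR.
(266/281) = -1 → non-residue.
Total quadratic residues among the 7: 4.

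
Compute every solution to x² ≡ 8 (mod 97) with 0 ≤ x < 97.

97 ≡ 1 (mod 4), so we find a root by search.
Trying successive values, 28² = 784 ≡ 8 (mod 97). The other root is 97 − 28 = 69.

28, 69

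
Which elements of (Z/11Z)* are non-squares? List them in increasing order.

Square k = 1,…,5 (k and 11−k give the same square):
1²=1, 2²=4, 3²=9, 4²≡5, 5²≡3 (mod 11).
The residues are {1, 3, 4, 5, 9}; the non-residues are the remaining 5 nonzero classes.

2,6,7,8,10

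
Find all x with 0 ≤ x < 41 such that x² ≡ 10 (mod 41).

16, 25

41 ≡ 1 (mod 4), so we find a root by search.
Trying successive values, 16² = 256 ≡ 10 (mod 41). The other root is 41 − 16 = 25.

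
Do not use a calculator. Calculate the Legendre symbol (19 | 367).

Reciprocity: 19 ≡ 3 and 367 ≡ 3 (mod 4), so (19/367) = −(367/19).
Reduce top mod 19: now compute (6/19).
Pull out 2: since 19 ≡ 3 (mod 8), (2/19) = -1.
Reciprocity: 3 ≡ 3 and 19 ≡ 3 (mod 4), so (3/19) = −(19/3).
Reduce top mod 3: now compute (1/3).
Reached (1/3) = 1. Collecting the sign flips along the way, the symbol is -1.

-1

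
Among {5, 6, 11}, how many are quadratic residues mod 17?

(5/17) = -1 → non-residue.
(6/17) = -1 → non-residue.
(11/17) = -1 → non-residue.
Total quadratic residues among the 3: 0.

0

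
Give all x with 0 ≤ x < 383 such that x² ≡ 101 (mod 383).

22, 361

Since 383 ≡ 3 (mod 4), a square root of 101 is 101^((383+1)/4) = 101^96 mod 383.
Repeated squaring: 101^2≡243, 101^4≡67, 101^8≡276, 101^16≡342, 101^32≡149, 101^64≡370 (mod 383).
101^96 = 101^(64+32) ≡ 361 (mod 383).
Check: 361² = 130321 ≡ 101 (mod 383). The two roots are 22 and 361.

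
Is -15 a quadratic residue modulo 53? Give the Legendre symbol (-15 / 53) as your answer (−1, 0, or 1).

1

First reduce: -15 ≡ 38 (mod 53).
Pull out 2: since 53 ≡ 5 (mod 8), (2/53) = -1.
Reciprocity: 19 ≡ 3 and 53 ≡ 1 (mod 4), so (19/53) = +(53/19).
Reduce top mod 19: now compute (15/19).
Reciprocity: 15 ≡ 3 and 19 ≡ 3 (mod 4), so (15/19) = −(19/15).
Reduce top mod 15: now compute (4/15).
Pull out 2^2: since 15 ≡ 7 (mod 8), (2/15) = +1, so (2/15)^2 = +1.
Reached (1/15) = 1. Collecting the sign flips along the way, the symbol is +1.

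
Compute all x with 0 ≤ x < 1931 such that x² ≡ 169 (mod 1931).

13, 1918

Since 1931 ≡ 3 (mod 4), a square root of 169 is 169^((1931+1)/4) = 169^483 mod 1931.
Repeated squaring: 169^2≡1527, 169^4≡1012, 169^8≡714, 169^16≡12, 169^32≡144, 169^64≡1426, 169^128≡133, 169^256≡310 (mod 1931).
169^483 = 169^(256+128+64+32+2+1) ≡ 1918 (mod 1931).
Check: 1918² = 3678724 ≡ 169 (mod 1931). The two roots are 13 and 1918.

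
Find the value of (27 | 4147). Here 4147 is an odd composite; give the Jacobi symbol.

-1

Reciprocity: 27 ≡ 3 and 4147 ≡ 3 (mod 4), so (27/4147) = −(4147/27).
Reduce top mod 27: now compute (16/27).
Pull out 2^4: since 27 ≡ 3 (mod 8), (2/27) = -1, so (2/27)^4 = +1.
Reached (1/27) = 1. Collecting the sign flips along the way, the symbol is -1.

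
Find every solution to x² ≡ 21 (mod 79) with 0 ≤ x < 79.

10, 69

Since 79 ≡ 3 (mod 4), a square root of 21 is 21^((79+1)/4) = 21^20 mod 79.
Repeated squaring: 21^2≡46, 21^4≡62, 21^8≡52, 21^16≡18 (mod 79).
21^20 = 21^(16+4) ≡ 10 (mod 79).
Check: 10² = 100 ≡ 21 (mod 79). The two roots are 10 and 69.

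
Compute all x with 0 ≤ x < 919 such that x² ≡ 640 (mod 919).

Since 919 ≡ 3 (mod 4), a square root of 640 is 640^((919+1)/4) = 640^230 mod 919.
Repeated squaring: 640^2≡645, 640^4≡637, 640^8≡490, 640^16≡241, 640^32≡184, 640^64≡772, 640^128≡472 (mod 919).
640^230 = 640^(128+64+32+4+2) ≡ 191 (mod 919).
Check: 191² = 36481 ≡ 640 (mod 919). The two roots are 191 and 728.

191, 728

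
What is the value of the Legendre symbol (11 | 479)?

Euler's criterion: (11/479) ≡ 11^239 (mod 479).
11^2 ≡ 121 (mod 479)
11^4 ≡ 271 (mod 479)
11^8 ≡ 154 (mod 479)
11^16 ≡ 245 (mod 479)
11^32 ≡ 150 (mod 479)
11^64 ≡ 466 (mod 479)
11^128 ≡ 169 (mod 479)
11^239 = 11^(128+64+32+8+4+2+1) ≡ 1 (mod 479).
Result is 1, so (11/479) = 1.

1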